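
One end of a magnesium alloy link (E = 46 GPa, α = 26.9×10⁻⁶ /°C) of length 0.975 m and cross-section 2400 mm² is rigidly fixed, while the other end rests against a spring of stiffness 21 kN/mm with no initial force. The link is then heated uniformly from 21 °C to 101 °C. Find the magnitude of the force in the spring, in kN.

P ≈ 37.2 kN

If the spring were absent the link would lengthen by αΔT L = 26.9×10⁻⁶ × 80 × 975 = 2.098 mm.
With a force P in the spring, the elastic change of the link is PL/(AE) and that of the spring is P/k; compatibility requires their sum to equal δ_free.
So P = δ_free / [L/(AE) + 1/k] = 2.098 / [ 975/(2400×46×10³) + 1/(21×10³) ].
P = 2.098 / 5.645×10⁻⁵ = 37170 N.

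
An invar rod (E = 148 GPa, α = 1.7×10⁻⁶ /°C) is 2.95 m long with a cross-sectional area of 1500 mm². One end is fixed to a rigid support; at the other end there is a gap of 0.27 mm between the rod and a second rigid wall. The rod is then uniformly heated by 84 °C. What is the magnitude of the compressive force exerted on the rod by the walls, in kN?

If the wall were absent the rod would grow by αΔT L = 1.7×10⁻⁶ × 84 × 2950 = 0.4213 mm.
This exceeds the 0.27 mm gap, so the wall pushes back. The portion of expansion that must be recovered elastically is δ_free − gap = 0.4213 − 0.27 = 0.1513 mm.
Compatibility: PL/(AE) = 0.1513 mm, so σ = P/A = E × (0.1513/2950) = 7.589 MPa.
P = σA = 7.589 × 1500 = 11.38 kN.

P ≈ 11.4 kN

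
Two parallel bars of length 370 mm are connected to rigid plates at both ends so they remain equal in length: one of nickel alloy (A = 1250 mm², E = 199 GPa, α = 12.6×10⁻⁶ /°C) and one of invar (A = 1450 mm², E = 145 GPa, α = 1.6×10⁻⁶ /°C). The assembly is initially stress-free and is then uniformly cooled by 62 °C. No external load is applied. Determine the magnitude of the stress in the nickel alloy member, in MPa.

Both members must finish at the same length. With the larger α, the nickel alloy tends to over-contract; the plates restrain it, putting the nickel alloy in tension and the invar in compression. With no external load the two internal forces are equal and opposite, magnitude P.
Compatibility of the two members (thermal + elastic change equal): (α₁ − α₂)ΔT = P·[1/(A₁E₁) + 1/(A₂E₂)].
|α₁ − α₂|·ΔT = 11×10⁻⁶ × 62 = 0.000682.
1/(A₁E₁) + 1/(A₂E₂) = 1/(1250×199×10³) + 1/(1450×145×10³) = 8.776×10⁻⁹ N⁻¹.
P = 0.000682 / 8.776×10⁻⁹ = 77710 N = 77.71 kN.
σ_{nickel alloy} = P/A₁ = 77710/1250 = 62.17 MPa, tensile.

σ ≈ 62.2 MPa (tensile)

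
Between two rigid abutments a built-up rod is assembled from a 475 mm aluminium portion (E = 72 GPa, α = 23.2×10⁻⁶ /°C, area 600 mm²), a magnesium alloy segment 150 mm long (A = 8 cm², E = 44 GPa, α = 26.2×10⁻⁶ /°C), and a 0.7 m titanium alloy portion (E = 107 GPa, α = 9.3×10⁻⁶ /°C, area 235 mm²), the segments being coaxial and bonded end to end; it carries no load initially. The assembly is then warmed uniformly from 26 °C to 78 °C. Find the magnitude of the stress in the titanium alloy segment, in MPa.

With the walls removed the bar would change length by δ_free = Σ αᵢΔT Lᵢ = 23.2×10⁻⁶×52×475 + 26.2×10⁻⁶×52×150 + 9.3×10⁻⁶×52×700 = 1.116 mm.
Since the ends are fixed, an axial force P builds up, equal in every segment, with P · Σ Lᵢ/(AᵢEᵢ) = δ_free.
The series flexibility is Σ Lᵢ/(AᵢEᵢ) = 475/(600×72×10³) + 150/(800×44×10³) + 700/(235×107×10³) = 4.31×10⁻⁵ mm/N.
So P = 1.116 / 4.31×10⁻⁵ = 25.89 kN, compressive.
σ_{titanium alloy} = P / A = 25890 / 235 = 110.2 MPa.

σ ≈ 110 MPa (compressive)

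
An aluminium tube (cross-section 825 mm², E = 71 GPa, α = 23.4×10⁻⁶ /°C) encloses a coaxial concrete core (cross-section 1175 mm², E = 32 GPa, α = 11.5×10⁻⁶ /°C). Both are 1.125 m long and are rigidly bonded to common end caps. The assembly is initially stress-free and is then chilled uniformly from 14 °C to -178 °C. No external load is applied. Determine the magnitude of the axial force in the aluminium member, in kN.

Both members must finish at the same length. With the larger α, the aluminium tends to over-contract; the plates restrain it, putting the aluminium in tension and the concrete in compression. With no external load the two internal forces are equal and opposite, magnitude P.
Compatibility of the two members (thermal + elastic change equal): (α₁ − α₂)ΔT = P·[1/(A₁E₁) + 1/(A₂E₂)].
|α₁ − α₂|·ΔT = 11.9×10⁻⁶ × 192 = 0.002285.
1/(A₁E₁) + 1/(A₂E₂) = 1/(825×71×10³) + 1/(1175×32×10³) = 4.367×10⁻⁸ N⁻¹.
P = 0.002285 / 4.367×10⁻⁸ = 52320 N = 52.32 kN.

P ≈ 52.3 kN (tensile in the aluminium)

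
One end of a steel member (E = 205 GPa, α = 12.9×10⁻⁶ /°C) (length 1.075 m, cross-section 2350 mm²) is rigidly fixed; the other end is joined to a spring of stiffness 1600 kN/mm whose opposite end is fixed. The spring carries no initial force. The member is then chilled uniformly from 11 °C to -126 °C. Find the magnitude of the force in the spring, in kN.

P ≈ 665 kN

Free thermal contraction: δ_free = αΔT L = 12.9×10⁻⁶ × 137 × 1075 = 1.9 mm.
With a force P in the spring, the elastic change of the member is PL/(AE) and that of the spring is P/k; compatibility requires their sum to equal δ_free.
P [ L/(AE) + 1/k ] = δ_free → P [ 1075/(2350×205×10³) + 1/(1600×10³) ] = 1.9.
P = 1.9 / 2.856×10⁻⁶ = 665100 N.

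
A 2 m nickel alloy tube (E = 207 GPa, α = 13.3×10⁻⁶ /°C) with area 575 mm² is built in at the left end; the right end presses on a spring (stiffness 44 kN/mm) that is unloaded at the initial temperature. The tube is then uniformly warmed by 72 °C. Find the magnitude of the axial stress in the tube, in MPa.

Free thermal expansion: δ_free = αΔT L = 13.3×10⁻⁶ × 72 × 2000 = 1.915 mm.
Let P be the compressive force at the spring. The tube shortens elastically by PL/(AE) and the spring compresses by P/k; together these equal δ_free.
So P = δ_free / [L/(AE) + 1/k] = 1.915 / [ 2000/(575×207×10³) + 1/(44×10³) ].
P = 1.915 / 3.953×10⁻⁵ = 48450 N.
σ = P/A = 48450/575 = 84.26 MPa.

σ ≈ 84.3 MPa (compressive)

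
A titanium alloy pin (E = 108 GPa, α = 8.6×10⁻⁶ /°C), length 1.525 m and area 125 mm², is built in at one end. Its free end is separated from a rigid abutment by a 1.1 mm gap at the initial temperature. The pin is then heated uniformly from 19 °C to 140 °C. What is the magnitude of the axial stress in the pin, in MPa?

σ ≈ 34.5 MPa (compressive)

Unrestrained expansion: δ_free = αΔT L = 8.6×10⁻⁶ × 121 × 1525 = 1.587 mm.
The gap closes (δ_free > 1.1 mm) and the wall then resists a further 1.587 − 1.1 = 0.4869 mm of expansion.
That suppressed elongation corresponds to σ = E·Δ/L = 108×10³ × 0.4869/1525 = 34.48 MPa.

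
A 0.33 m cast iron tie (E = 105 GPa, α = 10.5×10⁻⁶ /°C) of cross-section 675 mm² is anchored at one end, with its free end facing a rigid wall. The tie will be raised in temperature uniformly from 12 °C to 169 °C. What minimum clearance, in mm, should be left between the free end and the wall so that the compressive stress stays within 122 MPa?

g ≈ 0.161 mm

With no wall the tie would lengthen by αΔT L = 10.5×10⁻⁶ × 157 × 330 = 0.544 mm.
At the allowable stress the elastic shortening the wall may impose is σL/E = 122 × 330 / (105×10³) = 0.3834 mm.
The gap must absorb the remainder: g_min = 0.544 − 0.3834 = 0.1606 mm.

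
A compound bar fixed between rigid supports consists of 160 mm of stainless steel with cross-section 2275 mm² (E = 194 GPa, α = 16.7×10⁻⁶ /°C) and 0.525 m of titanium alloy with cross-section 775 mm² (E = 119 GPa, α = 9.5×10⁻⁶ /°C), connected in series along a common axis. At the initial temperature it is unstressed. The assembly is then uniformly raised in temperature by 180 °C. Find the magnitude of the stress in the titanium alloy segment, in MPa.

σ ≈ 294 MPa (compressive)

Free thermal expansion of the whole bar: Σ αᵢΔT Lᵢ = 16.7×10⁻⁶×180×160 + 9.5×10⁻⁶×180×525 = 1.379 mm.
The rigid supports impose zero overall length change; the single axial force P common to all segments must satisfy P Σ Lᵢ/(AᵢEᵢ) = δ_free.
Σ Lᵢ/(AᵢEᵢ) = 160/(2275×194×10³) + 525/(775×119×10³) = 6.055×10⁻⁶ mm/N.
Hence P = δ_free / Σ(L/AE) = 1.379/6.055×10⁻⁶ = 227.7 kN (compressive).
σ_{titanium alloy} = P / A = 227700 / 775 = 293.8 MPa.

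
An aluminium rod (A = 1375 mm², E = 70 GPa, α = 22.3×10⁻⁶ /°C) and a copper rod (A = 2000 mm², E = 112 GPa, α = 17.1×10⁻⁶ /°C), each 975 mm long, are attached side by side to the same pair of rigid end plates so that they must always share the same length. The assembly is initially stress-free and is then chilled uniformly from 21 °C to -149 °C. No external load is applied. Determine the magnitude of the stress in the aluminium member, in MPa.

Both members must finish at the same length. With the larger α, the aluminium tends to over-contract; the plates restrain it, putting the aluminium in tension and the copper in compression. With no external load the two internal forces are equal and opposite, magnitude P.
Compatibility of the two members (thermal + elastic change equal): (α₁ − α₂)ΔT = P·[1/(A₁E₁) + 1/(A₂E₂)].
|α₁ − α₂|·ΔT = 5.2×10⁻⁶ × 170 = 0.000884.
1/(A₁E₁) + 1/(A₂E₂) = 1/(1375×70×10³) + 1/(2000×112×10³) = 1.485×10⁻⁸ N⁻¹.
P = 0.000884 / 1.485×10⁻⁸ = 59510 N = 59.51 kN.
σ_{aluminium} = P/A₁ = 59510/1375 = 43.28 MPa, tensile.

σ ≈ 43.3 MPa (tensile)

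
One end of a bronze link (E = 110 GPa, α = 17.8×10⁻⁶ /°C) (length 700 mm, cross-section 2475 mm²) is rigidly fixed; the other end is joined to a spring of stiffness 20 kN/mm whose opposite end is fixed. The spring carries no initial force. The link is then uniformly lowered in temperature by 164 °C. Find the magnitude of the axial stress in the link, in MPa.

Free thermal contraction: δ_free = αΔT L = 17.8×10⁻⁶ × 164 × 700 = 2.043 mm.
Let P be the tensile force in the spring. The link extends elastically by PL/(AE) and the spring stretches by P/k; together these equal δ_free.
P [ L/(AE) + 1/k ] = δ_free → P [ 700/(2475×110×10³) + 1/(20×10³) ] = 2.043.
P = 2.043 / 5.257×10⁻⁵ = 38870 N.
σ = P/A = 38870/2475 = 15.71 MPa.

σ ≈ 15.7 MPa (tensile)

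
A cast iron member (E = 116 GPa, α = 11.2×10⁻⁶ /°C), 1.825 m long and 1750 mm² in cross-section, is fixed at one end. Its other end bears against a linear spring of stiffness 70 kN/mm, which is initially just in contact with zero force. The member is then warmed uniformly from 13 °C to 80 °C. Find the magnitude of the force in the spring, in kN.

P ≈ 58.8 kN

If the spring were absent the member would lengthen by αΔT L = 11.2×10⁻⁶ × 67 × 1825 = 1.369 mm.
With a force P in the spring, the elastic change of the member is PL/(AE) and that of the spring is P/k; compatibility requires their sum to equal δ_free.
P [ L/(AE) + 1/k ] = δ_free → P [ 1825/(1750×116×10³) + 1/(70×10³) ] = 1.369.
P = 1.369 / 2.328×10⁻⁵ = 58840 N.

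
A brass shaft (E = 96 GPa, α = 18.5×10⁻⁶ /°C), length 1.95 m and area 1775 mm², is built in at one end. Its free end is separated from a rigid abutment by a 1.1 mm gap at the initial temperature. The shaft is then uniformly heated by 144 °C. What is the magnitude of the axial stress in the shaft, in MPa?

σ ≈ 202 MPa (compressive)

Free thermal elongation = αΔT L = 18.5×10⁻⁶ × 144 × 1950 = 5.195 mm.
This exceeds the 1.1 mm gap, so the wall pushes back. The portion of expansion that must be recovered elastically is δ_free − gap = 5.195 − 1.1 = 4.095 mm.
So σ = E(δ_free − g)/L = 96×10³ × 4.095/1950 = 201.6 MPa.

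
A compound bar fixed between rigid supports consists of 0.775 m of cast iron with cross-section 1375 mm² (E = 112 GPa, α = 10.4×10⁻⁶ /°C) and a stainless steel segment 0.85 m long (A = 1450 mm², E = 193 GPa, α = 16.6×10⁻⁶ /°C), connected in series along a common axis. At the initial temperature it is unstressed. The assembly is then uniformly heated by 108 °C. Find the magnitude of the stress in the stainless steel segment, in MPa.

With the walls removed the bar would change length by δ_free = Σ αᵢΔT Lᵢ = 10.4×10⁻⁶×108×775 + 16.6×10⁻⁶×108×850 = 2.394 mm.
The rigid supports impose zero overall length change; the single axial force P common to all segments must satisfy P Σ Lᵢ/(AᵢEᵢ) = δ_free.
Σ Lᵢ/(AᵢEᵢ) = 775/(1375×112×10³) + 850/(1450×193×10³) = 8.07×10⁻⁶ mm/N.
Hence P = δ_free / Σ(L/AE) = 2.394/8.07×10⁻⁶ = 296.7 kN (compressive).
σ_{stainless steel} = P / A = 296700 / 1450 = 204.6 MPa.

σ ≈ 205 MPa (compressive)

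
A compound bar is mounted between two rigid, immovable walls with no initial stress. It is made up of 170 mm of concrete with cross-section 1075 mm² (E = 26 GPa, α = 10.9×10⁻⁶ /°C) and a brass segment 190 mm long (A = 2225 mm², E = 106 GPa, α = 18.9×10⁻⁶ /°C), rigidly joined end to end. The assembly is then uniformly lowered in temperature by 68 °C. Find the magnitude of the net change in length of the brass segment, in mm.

|ΔL| ≈ 0.201 mm

Free thermal contraction of the whole bar: Σ αᵢΔT Lᵢ = 10.9×10⁻⁶×68×170 + 18.9×10⁻⁶×68×190 = 0.3702 mm.
The rigid supports impose zero overall length change; the single axial force P common to all segments must satisfy P Σ Lᵢ/(AᵢEᵢ) = δ_free.
The series flexibility is Σ Lᵢ/(AᵢEᵢ) = 170/(1075×26×10³) + 190/(2225×106×10³) = 6.888×10⁻⁶ mm/N.
So P = 0.3702 / 6.888×10⁻⁶ = 53.75 kN, tensile.
For the brass segment, free thermal change = 18.9×10⁻⁶×68×190 = 0.2442 mm and elastic change from P = 53750×190/(2225×106×10³) = 0.0433 mm; these oppose, so the net change is 0.201 mm (segment shortens).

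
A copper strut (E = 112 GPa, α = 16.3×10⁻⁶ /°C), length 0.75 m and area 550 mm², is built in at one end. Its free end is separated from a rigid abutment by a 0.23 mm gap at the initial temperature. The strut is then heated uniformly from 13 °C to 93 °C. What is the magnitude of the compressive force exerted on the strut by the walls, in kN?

Free thermal elongation = αΔT L = 16.3×10⁻⁶ × 80 × 750 = 0.978 mm.
The gap closes (δ_free > 0.23 mm) and the wall then resists a further 0.978 − 0.23 = 0.748 mm of expansion.
So σ = E(δ_free − g)/L = 112×10³ × 0.748/750 = 111.7 MPa.
P = σA = 111.7 × 550 = 61.44 kN.

P ≈ 61.4 kN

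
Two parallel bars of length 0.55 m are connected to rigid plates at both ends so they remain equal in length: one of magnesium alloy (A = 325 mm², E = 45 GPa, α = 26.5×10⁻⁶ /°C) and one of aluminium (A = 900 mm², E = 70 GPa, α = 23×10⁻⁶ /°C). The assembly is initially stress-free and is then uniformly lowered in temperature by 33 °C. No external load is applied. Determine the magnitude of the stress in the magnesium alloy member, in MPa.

Equilibrium of a rigid end plate with no external load gives equal and opposite internal forces ±P in the two members. Since α_{magnesium alloy} > α_{aluminium}, cooling drives the magnesium alloy into tension and the aluminium into compression.
Equating the net (thermal + elastic) strains gives |α₁ − α₂|·ΔT = P·[1/(A₁E₁) + 1/(A₂E₂)].
|α₁ − α₂|·ΔT = 3.5×10⁻⁶ × 33 = 0.0001155.
1/(A₁E₁) + 1/(A₂E₂) = 1/(325×45×10³) + 1/(900×70×10³) = 8.425×10⁻⁸ N⁻¹.
So P = 0.0001155 / 8.425×10⁻⁸ = 1.371 kN.
σ_{magnesium alloy} = P/A₁ = 1371/325 = 4.218 MPa, tensile.

σ ≈ 4.22 MPa (tensile)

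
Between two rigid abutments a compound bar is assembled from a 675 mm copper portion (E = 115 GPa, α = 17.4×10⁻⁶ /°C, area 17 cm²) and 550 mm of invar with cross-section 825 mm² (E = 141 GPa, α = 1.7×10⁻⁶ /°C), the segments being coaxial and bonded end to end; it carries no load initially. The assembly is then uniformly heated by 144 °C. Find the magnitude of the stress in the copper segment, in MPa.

With the walls removed the bar would change length by δ_free = Σ αᵢΔT Lᵢ = 17.4×10⁻⁶×144×675 + 1.7×10⁻⁶×144×550 = 1.826 mm.
The rigid supports impose zero overall length change; the single axial force P common to all segments must satisfy P Σ Lᵢ/(AᵢEᵢ) = δ_free.
The series flexibility is Σ Lᵢ/(AᵢEᵢ) = 675/(1700×115×10³) + 550/(825×141×10³) = 8.181×10⁻⁶ mm/N.
P = 1.826 / 8.181×10⁻⁶ = 223200 N = 223.2 kN, compressive.
σ_{copper} = P / A = 223200 / 1700 = 131.3 MPa.

σ ≈ 131 MPa (compressive)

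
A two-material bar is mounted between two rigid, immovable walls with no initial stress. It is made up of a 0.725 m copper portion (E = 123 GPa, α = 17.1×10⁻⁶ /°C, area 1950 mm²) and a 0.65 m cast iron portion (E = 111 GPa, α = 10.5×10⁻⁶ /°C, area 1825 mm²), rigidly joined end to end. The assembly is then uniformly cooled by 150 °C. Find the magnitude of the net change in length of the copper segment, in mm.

If the supports were absent, the total length change would be Σ αᵢΔT Lᵢ = 17.1×10⁻⁶×150×725 + 10.5×10⁻⁶×150×650 = 2.883 mm.
The rigid supports impose zero overall length change; the single axial force P common to all segments must satisfy P Σ Lᵢ/(AᵢEᵢ) = δ_free.
Σ Lᵢ/(AᵢEᵢ) = 725/(1950×123×10³) + 650/(1825×111×10³) = 6.231×10⁻⁶ mm/N.
P = 2.883 / 6.231×10⁻⁶ = 462700 N = 462.7 kN, tensile.
For the copper segment, free thermal change = 17.1×10⁻⁶×150×725 = 1.86 mm and elastic change from P = 462700×725/(1950×123×10³) = 1.399 mm; these oppose, so the net change is 0.461 mm (segment shortens).

|ΔL| ≈ 0.461 mm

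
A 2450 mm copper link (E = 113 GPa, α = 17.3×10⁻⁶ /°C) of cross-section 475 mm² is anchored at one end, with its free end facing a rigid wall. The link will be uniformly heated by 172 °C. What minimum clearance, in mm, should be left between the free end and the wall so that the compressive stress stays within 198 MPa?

g ≈ 3 mm

Free expansion if unrestrained: δ_free = αΔT L = 17.3×10⁻⁶ × 172 × 2450 = 7.29 mm.
At the allowable stress the elastic shortening the wall may impose is σL/E = 198 × 2450 / (113×10³) = 4.293 mm.
So the gap has to take up the difference, g_min = δ_free − σL/E = 7.29 − 4.293 = 2.997 mm.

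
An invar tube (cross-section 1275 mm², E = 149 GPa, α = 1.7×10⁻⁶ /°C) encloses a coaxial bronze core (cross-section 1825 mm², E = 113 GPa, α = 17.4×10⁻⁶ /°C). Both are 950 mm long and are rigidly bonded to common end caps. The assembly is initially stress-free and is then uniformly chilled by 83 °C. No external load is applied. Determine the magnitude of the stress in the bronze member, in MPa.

Both members must finish at the same length. With the larger α, the bronze tends to over-contract; the plates restrain it, putting the bronze in tension and the invar in compression. With no external load the two internal forces are equal and opposite, magnitude P.
Compatibility of the two members (thermal + elastic change equal): (α₁ − α₂)ΔT = P·[1/(A₁E₁) + 1/(A₂E₂)].
|α₁ − α₂|·ΔT = 15.7×10⁻⁶ × 83 = 0.001303.
1/(A₁E₁) + 1/(A₂E₂) = 1/(1275×149×10³) + 1/(1825×113×10³) = 1.011×10⁻⁸ N⁻¹.
So P = 0.001303 / 1.011×10⁻⁸ = 128.9 kN.
σ_{bronze} = P/A₂ = 128900/1825 = 70.61 MPa, tensile.

σ ≈ 70.6 MPa (tensile)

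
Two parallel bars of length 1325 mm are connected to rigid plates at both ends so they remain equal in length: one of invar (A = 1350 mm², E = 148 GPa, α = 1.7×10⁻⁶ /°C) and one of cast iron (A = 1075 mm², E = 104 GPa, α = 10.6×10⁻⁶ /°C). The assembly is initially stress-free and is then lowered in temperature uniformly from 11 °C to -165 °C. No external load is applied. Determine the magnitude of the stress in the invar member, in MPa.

σ ≈ 83.2 MPa (compressive)

Equilibrium of a rigid end plate with no external load gives equal and opposite internal forces ±P in the two members. Since α_{cast iron} > α_{invar}, cooling drives the cast iron into tension and the invar into compression.
Setting the final lengths equal and cancelling L: (α₁ − α₂)ΔT = P/(A₁E₁) + P/(A₂E₂).
|α₁ − α₂|·ΔT = 8.9×10⁻⁶ × 176 = 0.001566.
1/(A₁E₁) + 1/(A₂E₂) = 1/(1350×148×10³) + 1/(1075×104×10³) = 1.395×10⁻⁸ N⁻¹.
So P = 0.001566 / 1.395×10⁻⁸ = 112.3 kN.
σ_{invar} = P/A₁ = 112300/1350 = 83.18 MPa, compressive.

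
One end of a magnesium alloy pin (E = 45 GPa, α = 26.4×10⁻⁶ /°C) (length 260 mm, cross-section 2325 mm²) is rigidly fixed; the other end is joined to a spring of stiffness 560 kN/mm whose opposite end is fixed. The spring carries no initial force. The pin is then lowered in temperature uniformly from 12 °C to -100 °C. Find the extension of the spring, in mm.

δ ≈ 0.321 mm

The unrestrained thermal change is αΔT L = 26.4×10⁻⁶ × 112 × 260 = 0.7688 mm.
Let P be the tensile force in the spring. The pin extends elastically by PL/(AE) and the spring stretches by P/k; together these equal δ_free.
P [ L/(AE) + 1/k ] = δ_free → P [ 260/(2325×45×10³) + 1/(560×10³) ] = 0.7688.
P = 0.7688 / 4.271×10⁻⁶ = 180000 N.
Spring extension = P/k = 180000/(560×10³) = 0.3214 mm.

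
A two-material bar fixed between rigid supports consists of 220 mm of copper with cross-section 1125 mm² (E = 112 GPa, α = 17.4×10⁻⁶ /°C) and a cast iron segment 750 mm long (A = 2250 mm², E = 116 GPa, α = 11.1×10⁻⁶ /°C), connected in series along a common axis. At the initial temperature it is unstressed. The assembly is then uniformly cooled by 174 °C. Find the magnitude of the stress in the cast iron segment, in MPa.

σ ≈ 203 MPa (tensile)

With the walls removed the bar would change length by δ_free = Σ αᵢΔT Lᵢ = 17.4×10⁻⁶×174×220 + 11.1×10⁻⁶×174×750 = 2.115 mm.
The rigid supports impose zero overall length change; the single axial force P common to all segments must satisfy P Σ Lᵢ/(AᵢEᵢ) = δ_free.
Σ Lᵢ/(AᵢEᵢ) = 220/(1125×112×10³) + 750/(2250×116×10³) = 4.62×10⁻⁶ mm/N.
P = 2.115 / 4.62×10⁻⁶ = 457800 N = 457.8 kN, tensile.
σ_{cast iron} = P / A = 457800 / 2250 = 203.4 MPa.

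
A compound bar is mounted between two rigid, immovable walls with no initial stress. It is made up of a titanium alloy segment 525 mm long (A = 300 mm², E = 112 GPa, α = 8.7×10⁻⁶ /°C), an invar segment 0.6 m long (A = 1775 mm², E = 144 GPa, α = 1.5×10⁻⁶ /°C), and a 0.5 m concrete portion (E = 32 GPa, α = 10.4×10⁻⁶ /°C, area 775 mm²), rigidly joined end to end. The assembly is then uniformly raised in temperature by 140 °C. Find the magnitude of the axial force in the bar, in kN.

P ≈ 39.2 kN (compressive)

If the supports were absent, the total length change would be Σ αᵢΔT Lᵢ = 8.7×10⁻⁶×140×525 + 1.5×10⁻⁶×140×600 + 10.4×10⁻⁶×140×500 = 1.493 mm.
The rigid supports impose zero overall length change; the single axial force P common to all segments must satisfy P Σ Lᵢ/(AᵢEᵢ) = δ_free.
The series flexibility is Σ Lᵢ/(AᵢEᵢ) = 525/(300×112×10³) + 600/(1775×144×10³) + 500/(775×32×10³) = 3.813×10⁻⁵ mm/N.
P = 1.493 / 3.813×10⁻⁵ = 39160 N = 39.16 kN, compressive.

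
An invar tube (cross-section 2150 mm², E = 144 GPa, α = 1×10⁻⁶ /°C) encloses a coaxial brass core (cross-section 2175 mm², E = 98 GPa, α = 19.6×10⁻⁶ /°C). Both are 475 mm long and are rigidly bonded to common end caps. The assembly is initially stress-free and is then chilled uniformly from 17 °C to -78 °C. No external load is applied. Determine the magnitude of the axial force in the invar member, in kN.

P ≈ 223 kN (compressive in the invar)

The brass has the larger α, so on cooling it would change length more than the invar if both were free. The rigid plates force a common final length, so the brass is put into tension and the invar into compression, with equal and opposite forces P (no external load).
Setting the final lengths equal and cancelling L: (α₁ − α₂)ΔT = P/(A₁E₁) + P/(A₂E₂).
|α₁ − α₂|·ΔT = 18.6×10⁻⁶ × 95 = 0.001767.
1/(A₁E₁) + 1/(A₂E₂) = 1/(2150×144×10³) + 1/(2175×98×10³) = 7.922×10⁻⁹ N⁻¹.
P = 0.001767 / 7.922×10⁻⁹ = 223100 N = 223.1 kN.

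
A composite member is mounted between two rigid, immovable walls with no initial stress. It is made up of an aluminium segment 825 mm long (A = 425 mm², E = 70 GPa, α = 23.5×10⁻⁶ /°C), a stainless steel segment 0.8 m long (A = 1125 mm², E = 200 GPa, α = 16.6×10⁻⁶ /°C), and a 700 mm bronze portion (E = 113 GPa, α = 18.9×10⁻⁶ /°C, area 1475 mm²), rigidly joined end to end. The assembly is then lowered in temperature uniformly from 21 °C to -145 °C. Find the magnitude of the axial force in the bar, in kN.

P ≈ 215 kN (tensile)

With the walls removed the bar would change length by δ_free = Σ αᵢΔT Lᵢ = 23.5×10⁻⁶×166×825 + 16.6×10⁻⁶×166×800 + 18.9×10⁻⁶×166×700 = 7.619 mm.
The walls prevent any net length change, so an axial force P (same in every segment) develops. Compatibility: P · Σ Lᵢ/(AᵢEᵢ) = δ_free.
Σ Lᵢ/(AᵢEᵢ) = 825/(425×70×10³) + 800/(1125×200×10³) + 700/(1475×113×10³) = 3.549×10⁻⁵ mm/N.
So P = 7.619 / 3.549×10⁻⁵ = 214.7 kN, tensile.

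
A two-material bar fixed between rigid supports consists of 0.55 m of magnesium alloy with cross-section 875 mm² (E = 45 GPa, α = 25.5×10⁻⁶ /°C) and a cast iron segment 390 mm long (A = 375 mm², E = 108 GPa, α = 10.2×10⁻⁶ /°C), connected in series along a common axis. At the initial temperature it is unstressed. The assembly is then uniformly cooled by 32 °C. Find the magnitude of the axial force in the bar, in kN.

If the supports were absent, the total length change would be Σ αᵢΔT Lᵢ = 25.5×10⁻⁶×32×550 + 10.2×10⁻⁶×32×390 = 0.5761 mm.
The rigid supports impose zero overall length change; the single axial force P common to all segments must satisfy P Σ Lᵢ/(AᵢEᵢ) = δ_free.
Σ Lᵢ/(AᵢEᵢ) = 550/(875×45×10³) + 390/(375×108×10³) = 2.36×10⁻⁵ mm/N.
Hence P = δ_free / Σ(L/AE) = 0.5761/2.36×10⁻⁵ = 24.41 kN (tensile).

P ≈ 24.4 kN (tensile)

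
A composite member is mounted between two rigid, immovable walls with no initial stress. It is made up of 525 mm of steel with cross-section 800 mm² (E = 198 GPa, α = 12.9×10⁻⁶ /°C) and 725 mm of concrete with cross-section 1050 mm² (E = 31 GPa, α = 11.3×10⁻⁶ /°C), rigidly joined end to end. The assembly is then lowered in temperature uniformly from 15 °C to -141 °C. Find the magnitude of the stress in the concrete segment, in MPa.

σ ≈ 86.9 MPa (tensile)

Free thermal contraction of the whole bar: Σ αᵢΔT Lᵢ = 12.9×10⁻⁶×156×525 + 11.3×10⁻⁶×156×725 = 2.335 mm.
Since the ends are fixed, an axial force P builds up, equal in every segment, with P · Σ Lᵢ/(AᵢEᵢ) = δ_free.
Σ Lᵢ/(AᵢEᵢ) = 525/(800×198×10³) + 725/(1050×31×10³) = 2.559×10⁻⁵ mm/N.
P = 2.335 / 2.559×10⁻⁵ = 91240 N = 91.24 kN, tensile.
σ_{concrete} = P / A = 91240 / 1050 = 86.89 MPa.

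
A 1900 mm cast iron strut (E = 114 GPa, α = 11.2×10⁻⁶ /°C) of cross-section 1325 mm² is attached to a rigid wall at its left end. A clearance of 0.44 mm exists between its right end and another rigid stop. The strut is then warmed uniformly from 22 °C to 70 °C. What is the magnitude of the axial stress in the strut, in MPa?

If the wall were absent the strut would grow by αΔT L = 11.2×10⁻⁶ × 48 × 1900 = 1.021 mm.
After closing the 0.44 mm clearance, 1.021 − 0.44 = 0.5814 mm of expansion remains to be suppressed by the wall.
That suppressed elongation corresponds to σ = E·Δ/L = 114×10³ × 0.5814/1900 = 34.89 MPa.

σ ≈ 34.9 MPa (compressive)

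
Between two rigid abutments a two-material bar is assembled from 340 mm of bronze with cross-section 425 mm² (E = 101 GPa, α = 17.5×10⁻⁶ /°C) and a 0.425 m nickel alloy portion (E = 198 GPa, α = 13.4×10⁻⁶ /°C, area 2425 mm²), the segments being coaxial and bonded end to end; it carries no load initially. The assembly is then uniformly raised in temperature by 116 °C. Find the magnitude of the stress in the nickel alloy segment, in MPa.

With the walls removed the bar would change length by δ_free = Σ αᵢΔT Lᵢ = 17.5×10⁻⁶×116×340 + 13.4×10⁻⁶×116×425 = 1.351 mm.
The rigid supports impose zero overall length change; the single axial force P common to all segments must satisfy P Σ Lᵢ/(AᵢEᵢ) = δ_free.
Σ Lᵢ/(AᵢEᵢ) = 340/(425×101×10³) + 425/(2425×198×10³) = 8.806×10⁻⁶ mm/N.
Hence P = δ_free / Σ(L/AE) = 1.351/8.806×10⁻⁶ = 153.4 kN (compressive).
σ_{nickel alloy} = P / A = 153400 / 2425 = 63.26 MPa.

σ ≈ 63.3 MPa (compressive)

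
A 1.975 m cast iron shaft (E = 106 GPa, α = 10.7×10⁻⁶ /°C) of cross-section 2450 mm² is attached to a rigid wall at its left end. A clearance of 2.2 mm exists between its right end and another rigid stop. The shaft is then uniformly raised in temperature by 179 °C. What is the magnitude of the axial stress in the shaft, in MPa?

σ ≈ 84.9 MPa (compressive)

Unrestrained expansion: δ_free = αΔT L = 10.7×10⁻⁶ × 179 × 1975 = 3.783 mm.
The gap closes (δ_free > 2.2 mm) and the wall then resists a further 3.783 − 2.2 = 1.583 mm of expansion.
So σ = E(δ_free − g)/L = 106×10³ × 1.583/1975 = 84.95 MPa.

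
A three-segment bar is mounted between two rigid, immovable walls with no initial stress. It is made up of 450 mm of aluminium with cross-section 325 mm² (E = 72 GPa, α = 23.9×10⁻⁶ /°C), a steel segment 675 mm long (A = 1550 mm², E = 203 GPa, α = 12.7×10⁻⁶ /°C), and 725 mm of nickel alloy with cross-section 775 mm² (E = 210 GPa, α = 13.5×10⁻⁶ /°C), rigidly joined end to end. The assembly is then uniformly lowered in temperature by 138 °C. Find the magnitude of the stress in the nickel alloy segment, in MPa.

σ ≈ 201 MPa (tensile)

If the supports were absent, the total length change would be Σ αᵢΔT Lᵢ = 23.9×10⁻⁶×138×450 + 12.7×10⁻⁶×138×675 + 13.5×10⁻⁶×138×725 = 4.018 mm.
The walls prevent any net length change, so an axial force P (same in every segment) develops. Compatibility: P · Σ Lᵢ/(AᵢEᵢ) = δ_free.
The series flexibility is Σ Lᵢ/(AᵢEᵢ) = 450/(325×72×10³) + 675/(1550×203×10³) + 725/(775×210×10³) = 2.583×10⁻⁵ mm/N.
Hence P = δ_free / Σ(L/AE) = 4.018/2.583×10⁻⁵ = 155.5 kN (tensile).
σ_{nickel alloy} = P / A = 155500 / 775 = 200.7 MPa.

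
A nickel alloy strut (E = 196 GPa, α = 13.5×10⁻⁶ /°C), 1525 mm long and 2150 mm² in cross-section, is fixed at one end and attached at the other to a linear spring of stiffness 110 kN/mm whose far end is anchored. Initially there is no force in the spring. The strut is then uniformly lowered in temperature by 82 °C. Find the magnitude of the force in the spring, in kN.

P ≈ 133 kN

The unrestrained thermal change is αΔT L = 13.5×10⁻⁶ × 82 × 1525 = 1.688 mm.
Let P be the tensile force in the spring. The strut extends elastically by PL/(AE) and the spring stretches by P/k; together these equal δ_free.
So P = δ_free / [L/(AE) + 1/k] = 1.688 / [ 1525/(2150×196×10³) + 1/(110×10³) ].
P = 1.688 / 1.271×10⁻⁵ = 132800 N.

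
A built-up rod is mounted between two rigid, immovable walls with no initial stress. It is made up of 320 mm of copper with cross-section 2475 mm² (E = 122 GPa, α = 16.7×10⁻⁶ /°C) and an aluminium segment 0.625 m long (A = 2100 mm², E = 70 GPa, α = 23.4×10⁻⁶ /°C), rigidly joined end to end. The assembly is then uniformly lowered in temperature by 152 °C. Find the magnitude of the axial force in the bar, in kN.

P ≈ 571 kN (tensile)

If the supports were absent, the total length change would be Σ αᵢΔT Lᵢ = 16.7×10⁻⁶×152×320 + 23.4×10⁻⁶×152×625 = 3.035 mm.
Since the ends are fixed, an axial force P builds up, equal in every segment, with P · Σ Lᵢ/(AᵢEᵢ) = δ_free.
The series flexibility is Σ Lᵢ/(AᵢEᵢ) = 320/(2475×122×10³) + 625/(2100×70×10³) = 5.311×10⁻⁶ mm/N.
P = 3.035 / 5.311×10⁻⁶ = 571500 N = 571.5 kN, tensile.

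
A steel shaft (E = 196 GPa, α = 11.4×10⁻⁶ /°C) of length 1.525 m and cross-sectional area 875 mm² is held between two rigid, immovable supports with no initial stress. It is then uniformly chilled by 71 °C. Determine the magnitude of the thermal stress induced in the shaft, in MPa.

σ ≈ 159 MPa (tensile)

With length fixed, the mechanical strain must cancel the thermal strain αΔT = 11.4×10⁻⁶ × 71 = 809.4×10⁻⁶.
The stress required to suppress this strain is σ = Eε = 196×10³ × 809.4×10⁻⁶ = 158.6 MPa, tensile since the shaft is trying to contract.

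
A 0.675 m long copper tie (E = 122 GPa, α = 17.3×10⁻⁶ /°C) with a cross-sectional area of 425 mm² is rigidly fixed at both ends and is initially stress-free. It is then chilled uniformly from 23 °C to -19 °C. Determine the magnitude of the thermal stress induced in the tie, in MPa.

Because both ends are immovable the net strain is zero, and the suppressed thermal strain is αΔT = 17.3×10⁻⁶ × 42 = 726.6×10⁻⁶.
The stress required to suppress this strain is σ = Eε = 122×10³ × 726.6×10⁻⁶ = 88.65 MPa, tensile since the tie is trying to contract.

σ ≈ 88.6 MPa (tensile)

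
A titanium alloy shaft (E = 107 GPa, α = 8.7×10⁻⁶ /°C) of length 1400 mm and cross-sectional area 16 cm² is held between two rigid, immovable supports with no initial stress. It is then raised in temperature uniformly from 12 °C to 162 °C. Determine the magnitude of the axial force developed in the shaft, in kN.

P ≈ 223 kN (compressive)

Full restraint means ε = 0, so the stress is σ = EαΔT = 107×10³ × 8.7×10⁻⁶ × 150 = 139.6 MPa.
P = AEαΔT = 1600 × 107×10³ × 8.7×10⁻⁶ × 150 = 223.4 kN (compressive).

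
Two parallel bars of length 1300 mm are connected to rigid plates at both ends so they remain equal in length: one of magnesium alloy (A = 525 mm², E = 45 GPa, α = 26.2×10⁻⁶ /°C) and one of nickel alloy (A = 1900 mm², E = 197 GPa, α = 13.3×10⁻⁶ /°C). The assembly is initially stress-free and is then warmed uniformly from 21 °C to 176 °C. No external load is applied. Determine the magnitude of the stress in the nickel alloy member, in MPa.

σ ≈ 23.4 MPa (tensile)

Both members must finish at the same length. With the larger α, the magnesium alloy tends to over-expand; the plates restrain it, putting the magnesium alloy in compression and the nickel alloy in tension. With no external load the two internal forces are equal and opposite, magnitude P.
Equating the net (thermal + elastic) strains gives |α₁ − α₂|·ΔT = P·[1/(A₁E₁) + 1/(A₂E₂)].
|α₁ − α₂|·ΔT = 12.9×10⁻⁶ × 155 = 0.001999.
1/(A₁E₁) + 1/(A₂E₂) = 1/(525×45×10³) + 1/(1900×197×10³) = 4.5×10⁻⁸ N⁻¹.
So P = 0.001999 / 4.5×10⁻⁸ = 44.43 kN.
σ_{nickel alloy} = P/A₂ = 44430/1900 = 23.39 MPa, tensile.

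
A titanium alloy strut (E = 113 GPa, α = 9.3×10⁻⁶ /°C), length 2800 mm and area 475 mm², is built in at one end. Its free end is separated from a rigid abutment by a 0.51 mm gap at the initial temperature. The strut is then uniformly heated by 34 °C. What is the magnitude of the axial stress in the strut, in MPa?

Free thermal elongation = αΔT L = 9.3×10⁻⁶ × 34 × 2800 = 0.8854 mm.
After closing the 0.51 mm clearance, 0.8854 − 0.51 = 0.3754 mm of expansion remains to be suppressed by the wall.
So σ = E(δ_free − g)/L = 113×10³ × 0.3754/2800 = 15.15 MPa.

σ ≈ 15.1 MPa (compressive)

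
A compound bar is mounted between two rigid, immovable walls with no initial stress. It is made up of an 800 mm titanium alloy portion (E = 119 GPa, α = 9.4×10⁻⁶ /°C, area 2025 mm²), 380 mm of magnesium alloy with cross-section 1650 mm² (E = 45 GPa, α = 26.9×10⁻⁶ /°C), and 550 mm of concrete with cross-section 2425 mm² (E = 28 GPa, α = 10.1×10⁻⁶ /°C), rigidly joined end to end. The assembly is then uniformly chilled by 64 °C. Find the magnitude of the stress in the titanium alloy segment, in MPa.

σ ≈ 44.5 MPa (tensile)

If the supports were absent, the total length change would be Σ αᵢΔT Lᵢ = 9.4×10⁻⁶×64×800 + 26.9×10⁻⁶×64×380 + 10.1×10⁻⁶×64×550 = 1.491 mm.
The rigid supports impose zero overall length change; the single axial force P common to all segments must satisfy P Σ Lᵢ/(AᵢEᵢ) = δ_free.
The series flexibility is Σ Lᵢ/(AᵢEᵢ) = 800/(2025×119×10³) + 380/(1650×45×10³) + 550/(2425×28×10³) = 1.654×10⁻⁵ mm/N.
So P = 1.491 / 1.654×10⁻⁵ = 90.16 kN, tensile.
σ_{titanium alloy} = P / A = 90160 / 2025 = 44.52 MPa.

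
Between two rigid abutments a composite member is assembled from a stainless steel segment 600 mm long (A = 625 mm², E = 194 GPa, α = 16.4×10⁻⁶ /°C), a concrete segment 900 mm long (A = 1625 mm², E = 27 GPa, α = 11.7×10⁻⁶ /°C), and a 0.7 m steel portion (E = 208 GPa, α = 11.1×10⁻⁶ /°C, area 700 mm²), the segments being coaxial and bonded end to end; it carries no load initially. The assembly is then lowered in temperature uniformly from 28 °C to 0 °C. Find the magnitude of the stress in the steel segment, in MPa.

σ ≈ 37.2 MPa (tensile)

If the supports were absent, the total length change would be Σ αᵢΔT Lᵢ = 16.4×10⁻⁶×28×600 + 11.7×10⁻⁶×28×900 + 11.1×10⁻⁶×28×700 = 0.7879 mm.
Since the ends are fixed, an axial force P builds up, equal in every segment, with P · Σ Lᵢ/(AᵢEᵢ) = δ_free.
Σ Lᵢ/(AᵢEᵢ) = 600/(625×194×10³) + 900/(1625×27×10³) + 700/(700×208×10³) = 3.027×10⁻⁵ mm/N.
So P = 0.7879 / 3.027×10⁻⁵ = 26.03 kN, tensile.
σ_{steel} = P / A = 26030 / 700 = 37.19 MPa.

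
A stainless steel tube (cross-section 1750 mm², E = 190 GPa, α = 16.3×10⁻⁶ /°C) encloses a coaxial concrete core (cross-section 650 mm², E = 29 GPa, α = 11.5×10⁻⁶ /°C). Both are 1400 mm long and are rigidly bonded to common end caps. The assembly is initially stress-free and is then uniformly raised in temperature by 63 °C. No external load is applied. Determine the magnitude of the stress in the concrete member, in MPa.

Both members must finish at the same length. With the larger α, the stainless steel tends to over-expand; the plates restrain it, putting the stainless steel in compression and the concrete in tension. With no external load the two internal forces are equal and opposite, magnitude P.
Equating the net (thermal + elastic) strains gives |α₁ − α₂|·ΔT = P·[1/(A₁E₁) + 1/(A₂E₂)].
|α₁ − α₂|·ΔT = 4.8×10⁻⁶ × 63 = 0.0003024.
1/(A₁E₁) + 1/(A₂E₂) = 1/(1750×190×10³) + 1/(650×29×10³) = 5.606×10⁻⁸ N⁻¹.
P = 0.0003024 / 5.606×10⁻⁸ = 5394 N = 5.394 kN.
σ_{concrete} = P/A₂ = 5394/650 = 8.299 MPa, tensile.

σ ≈ 8.3 MPa (tensile)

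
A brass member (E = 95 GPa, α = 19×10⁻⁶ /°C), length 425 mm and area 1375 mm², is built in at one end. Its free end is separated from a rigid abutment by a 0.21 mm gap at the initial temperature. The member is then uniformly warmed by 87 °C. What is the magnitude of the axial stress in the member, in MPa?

Unrestrained expansion: δ_free = αΔT L = 19×10⁻⁶ × 87 × 425 = 0.7025 mm.
This exceeds the 0.21 mm gap, so the wall pushes back. The portion of expansion that must be recovered elastically is δ_free − gap = 0.7025 − 0.21 = 0.4925 mm.
That suppressed elongation corresponds to σ = E·Δ/L = 95×10³ × 0.4925/425 = 110.1 MPa.

σ ≈ 110 MPa (compressive)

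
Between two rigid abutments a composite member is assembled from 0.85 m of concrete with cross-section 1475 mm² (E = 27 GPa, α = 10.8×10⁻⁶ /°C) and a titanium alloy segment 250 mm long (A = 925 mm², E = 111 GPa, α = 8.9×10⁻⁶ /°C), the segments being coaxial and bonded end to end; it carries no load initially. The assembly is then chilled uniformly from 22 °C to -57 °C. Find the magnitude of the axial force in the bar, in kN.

P ≈ 37.9 kN (tensile)

Free thermal contraction of the whole bar: Σ αᵢΔT Lᵢ = 10.8×10⁻⁶×79×850 + 8.9×10⁻⁶×79×250 = 0.901 mm.
The rigid supports impose zero overall length change; the single axial force P common to all segments must satisfy P Σ Lᵢ/(AᵢEᵢ) = δ_free.
Σ Lᵢ/(AᵢEᵢ) = 850/(1475×27×10³) + 250/(925×111×10³) = 2.378×10⁻⁵ mm/N.
So P = 0.901 / 2.378×10⁻⁵ = 37.89 kN, tensile.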